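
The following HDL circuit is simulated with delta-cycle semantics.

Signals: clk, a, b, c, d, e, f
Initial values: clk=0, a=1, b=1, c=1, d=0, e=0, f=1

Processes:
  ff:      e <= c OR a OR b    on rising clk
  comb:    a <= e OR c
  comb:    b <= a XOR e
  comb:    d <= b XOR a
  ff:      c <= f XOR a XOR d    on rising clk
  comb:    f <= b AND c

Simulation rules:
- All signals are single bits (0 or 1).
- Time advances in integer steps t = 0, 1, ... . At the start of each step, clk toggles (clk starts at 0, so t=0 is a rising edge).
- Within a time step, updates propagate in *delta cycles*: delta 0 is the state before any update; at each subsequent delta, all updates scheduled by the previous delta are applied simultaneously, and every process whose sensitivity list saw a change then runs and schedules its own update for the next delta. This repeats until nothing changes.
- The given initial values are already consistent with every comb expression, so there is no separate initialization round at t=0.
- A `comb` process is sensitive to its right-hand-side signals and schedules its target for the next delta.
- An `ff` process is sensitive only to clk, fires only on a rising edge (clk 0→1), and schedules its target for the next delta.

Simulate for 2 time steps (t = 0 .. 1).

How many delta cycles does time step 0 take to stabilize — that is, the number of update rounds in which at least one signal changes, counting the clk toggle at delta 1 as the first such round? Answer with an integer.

t=0 Δ0: clk=0 d=0 a=1 f=1 c=1 e=0 b=1
  Δ1: clk:0→1
  Δ2: c:1→0, e:0→1
  Δ3: f:1→0, b:1→0
  Δ4: d:0→1
  (4Δ to stable)
t=1 Δ0: clk=1 d=1 a=1 f=0 c=0 e=1 b=0
  Δ1: clk:1→0
  (1Δ to stable)

4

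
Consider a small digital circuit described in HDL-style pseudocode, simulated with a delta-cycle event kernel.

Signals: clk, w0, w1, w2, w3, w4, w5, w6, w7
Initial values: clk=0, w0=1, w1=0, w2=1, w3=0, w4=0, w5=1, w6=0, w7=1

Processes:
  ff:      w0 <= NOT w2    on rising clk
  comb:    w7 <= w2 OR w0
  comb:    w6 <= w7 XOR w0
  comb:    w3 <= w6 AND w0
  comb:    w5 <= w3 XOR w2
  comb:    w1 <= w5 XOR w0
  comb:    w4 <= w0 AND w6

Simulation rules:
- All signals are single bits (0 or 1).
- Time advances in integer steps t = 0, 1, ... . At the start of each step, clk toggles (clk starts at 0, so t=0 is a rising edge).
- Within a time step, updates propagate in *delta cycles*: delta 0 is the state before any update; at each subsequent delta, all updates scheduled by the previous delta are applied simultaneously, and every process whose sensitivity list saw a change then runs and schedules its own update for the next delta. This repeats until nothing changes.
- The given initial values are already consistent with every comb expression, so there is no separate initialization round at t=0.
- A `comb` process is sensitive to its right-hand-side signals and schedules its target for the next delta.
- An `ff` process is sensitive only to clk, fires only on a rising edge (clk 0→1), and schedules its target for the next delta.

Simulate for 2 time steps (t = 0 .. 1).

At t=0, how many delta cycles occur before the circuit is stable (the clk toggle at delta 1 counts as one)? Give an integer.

3

t0.Δ0 w6=0 w7=1 w5=1 w0=1 w2=1 clk=0 w3=0 w1=0 w4=0
t0.Δ1 w6=0 w7=1 w5=1 w0=1 w2=1 clk=1 w3=0 w1=0 w4=0
t0.Δ2 w6=0 w7=1 w5=1 w0=0 w2=1 clk=1 w3=0 w1=0 w4=0
t0.Δ3 w6=1 w7=1 w5=1 w0=0 w2=1 clk=1 w3=0 w1=1 w4=0
t1.Δ0 w6=1 w7=1 w5=1 w0=0 w2=1 clk=1 w3=0 w1=1 w4=0
t1.Δ1 w6=1 w7=1 w5=1 w0=0 w2=1 clk=0 w3=0 w1=1 w4=0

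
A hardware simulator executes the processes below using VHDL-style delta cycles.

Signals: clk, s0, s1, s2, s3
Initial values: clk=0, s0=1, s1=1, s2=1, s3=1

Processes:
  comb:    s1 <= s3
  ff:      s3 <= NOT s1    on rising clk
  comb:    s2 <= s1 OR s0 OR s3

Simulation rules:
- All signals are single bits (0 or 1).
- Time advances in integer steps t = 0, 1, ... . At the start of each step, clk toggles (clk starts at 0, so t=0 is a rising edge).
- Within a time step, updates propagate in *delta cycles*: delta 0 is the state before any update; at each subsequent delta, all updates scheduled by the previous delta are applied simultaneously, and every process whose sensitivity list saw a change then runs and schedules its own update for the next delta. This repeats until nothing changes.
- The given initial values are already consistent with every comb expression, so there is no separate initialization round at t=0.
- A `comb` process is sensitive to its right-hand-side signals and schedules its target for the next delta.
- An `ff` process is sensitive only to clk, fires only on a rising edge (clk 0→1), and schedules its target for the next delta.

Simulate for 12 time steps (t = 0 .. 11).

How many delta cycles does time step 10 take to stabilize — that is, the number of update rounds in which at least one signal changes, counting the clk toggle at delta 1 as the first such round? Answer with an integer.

3

t0.Δ0 s1=1 s2=1 s0=1 s3=1 clk=0
t0.Δ1 s1=1 s2=1 s0=1 s3=1 clk=1
t0.Δ2 s1=1 s2=1 s0=1 s3=0 clk=1
t0.Δ3 s1=0 s2=1 s0=1 s3=0 clk=1
t1.Δ0 s1=0 s2=1 s0=1 s3=0 clk=1
t1.Δ1 s1=0 s2=1 s0=1 s3=0 clk=0
t2.Δ0 s1=0 s2=1 s0=1 s3=0 clk=0
t2.Δ1 s1=0 s2=1 s0=1 s3=0 clk=1
t2.Δ2 s1=0 s2=1 s0=1 s3=1 clk=1
t2.Δ3 s1=1 s2=1 s0=1 s3=1 clk=1
t3.Δ0 s1=1 s2=1 s0=1 s3=1 clk=1
t3.Δ1 s1=1 s2=1 s0=1 s3=1 clk=0
t4.Δ0 s1=1 s2=1 s0=1 s3=1 clk=0
t4.Δ1 s1=1 s2=1 s0=1 s3=1 clk=1
t4.Δ2 s1=1 s2=1 s0=1 s3=0 clk=1
t4.Δ3 s1=0 s2=1 s0=1 s3=0 clk=1
t5.Δ0 s1=0 s2=1 s0=1 s3=0 clk=1
t5.Δ1 s1=0 s2=1 s0=1 s3=0 clk=0
t6.Δ0 s1=0 s2=1 s0=1 s3=0 clk=0
t6.Δ1 s1=0 s2=1 s0=1 s3=0 clk=1
t6.Δ2 s1=0 s2=1 s0=1 s3=1 clk=1
t6.Δ3 s1=1 s2=1 s0=1 s3=1 clk=1
t7.Δ0 s1=1 s2=1 s0=1 s3=1 clk=1
t7.Δ1 s1=1 s2=1 s0=1 s3=1 clk=0
t8.Δ0 s1=1 s2=1 s0=1 s3=1 clk=0
t8.Δ1 s1=1 s2=1 s0=1 s3=1 clk=1
t8.Δ2 s1=1 s2=1 s0=1 s3=0 clk=1
t8.Δ3 s1=0 s2=1 s0=1 s3=0 clk=1
t9.Δ0 s1=0 s2=1 s0=1 s3=0 clk=1
t9.Δ1 s1=0 s2=1 s0=1 s3=0 clk=0
t10.Δ0 s1=0 s2=1 s0=1 s3=0 clk=0
t10.Δ1 s1=0 s2=1 s0=1 s3=0 clk=1
t10.Δ2 s1=0 s2=1 s0=1 s3=1 clk=1
t10.Δ3 s1=1 s2=1 s0=1 s3=1 clk=1
t11.Δ0 s1=1 s2=1 s0=1 s3=1 clk=1
t11.Δ1 s1=1 s2=1 s0=1 s3=1 clk=0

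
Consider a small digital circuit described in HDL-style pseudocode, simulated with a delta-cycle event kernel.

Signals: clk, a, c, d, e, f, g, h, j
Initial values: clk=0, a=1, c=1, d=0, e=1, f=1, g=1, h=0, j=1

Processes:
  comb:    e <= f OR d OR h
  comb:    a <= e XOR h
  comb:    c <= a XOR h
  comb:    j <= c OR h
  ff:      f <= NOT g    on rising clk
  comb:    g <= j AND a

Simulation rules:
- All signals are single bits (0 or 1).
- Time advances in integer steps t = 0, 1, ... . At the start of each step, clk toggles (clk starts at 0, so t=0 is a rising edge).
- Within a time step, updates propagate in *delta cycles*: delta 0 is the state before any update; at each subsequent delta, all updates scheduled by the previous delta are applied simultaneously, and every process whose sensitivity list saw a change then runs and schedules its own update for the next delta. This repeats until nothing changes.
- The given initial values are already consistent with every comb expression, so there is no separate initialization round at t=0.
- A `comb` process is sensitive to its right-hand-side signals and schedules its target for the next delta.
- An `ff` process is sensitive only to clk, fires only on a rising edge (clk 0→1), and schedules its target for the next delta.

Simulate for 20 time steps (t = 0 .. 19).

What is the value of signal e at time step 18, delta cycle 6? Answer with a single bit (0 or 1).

t0.Δ0 f=1 e=1 h=0 g=1 c=1 j=1 d=0 clk=0 a=1
t0.Δ1 f=1 e=1 h=0 g=1 c=1 j=1 d=0 clk=1 a=1
t0.Δ2 f=0 e=1 h=0 g=1 c=1 j=1 d=0 clk=1 a=1
t0.Δ3 f=0 e=0 h=0 g=1 c=1 j=1 d=0 clk=1 a=1
t0.Δ4 f=0 e=0 h=0 g=1 c=1 j=1 d=0 clk=1 a=0
t0.Δ5 f=0 e=0 h=0 g=0 c=0 j=1 d=0 clk=1 a=0
t0.Δ6 f=0 e=0 h=0 g=0 c=0 j=0 d=0 clk=1 a=0
t1.Δ0 f=0 e=0 h=0 g=0 c=0 j=0 d=0 clk=1 a=0
t1.Δ1 f=0 e=0 h=0 g=0 c=0 j=0 d=0 clk=0 a=0
t2.Δ0 f=0 e=0 h=0 g=0 c=0 j=0 d=0 clk=0 a=0
t2.Δ1 f=0 e=0 h=0 g=0 c=0 j=0 d=0 clk=1 a=0
t2.Δ2 f=1 e=0 h=0 g=0 c=0 j=0 d=0 clk=1 a=0
t2.Δ3 f=1 e=1 h=0 g=0 c=0 j=0 d=0 clk=1 a=0
t2.Δ4 f=1 e=1 h=0 g=0 c=0 j=0 d=0 clk=1 a=1
t2.Δ5 f=1 e=1 h=0 g=0 c=1 j=0 d=0 clk=1 a=1
t2.Δ6 f=1 e=1 h=0 g=0 c=1 j=1 d=0 clk=1 a=1
t2.Δ7 f=1 e=1 h=0 g=1 c=1 j=1 d=0 clk=1 a=1
t3.Δ0 f=1 e=1 h=0 g=1 c=1 j=1 d=0 clk=1 a=1
t3.Δ1 f=1 e=1 h=0 g=1 c=1 j=1 d=0 clk=0 a=1
t4.Δ0 f=1 e=1 h=0 g=1 c=1 j=1 d=0 clk=0 a=1
t4.Δ1 f=1 e=1 h=0 g=1 c=1 j=1 d=0 clk=1 a=1
t4.Δ2 f=0 e=1 h=0 g=1 c=1 j=1 d=0 clk=1 a=1
t4.Δ3 f=0 e=0 h=0 g=1 c=1 j=1 d=0 clk=1 a=1
t4.Δ4 f=0 e=0 h=0 g=1 c=1 j=1 d=0 clk=1 a=0
t4.Δ5 f=0 e=0 h=0 g=0 c=0 j=1 d=0 clk=1 a=0
t4.Δ6 f=0 e=0 h=0 g=0 c=0 j=0 d=0 clk=1 a=0
t5.Δ0 f=0 e=0 h=0 g=0 c=0 j=0 d=0 clk=1 a=0
t5.Δ1 f=0 e=0 h=0 g=0 c=0 j=0 d=0 clk=0 a=0
t6.Δ0 f=0 e=0 h=0 g=0 c=0 j=0 d=0 clk=0 a=0
t6.Δ1 f=0 e=0 h=0 g=0 c=0 j=0 d=0 clk=1 a=0
t6.Δ2 f=1 e=0 h=0 g=0 c=0 j=0 d=0 clk=1 a=0
t6.Δ3 f=1 e=1 h=0 g=0 c=0 j=0 d=0 clk=1 a=0
t6.Δ4 f=1 e=1 h=0 g=0 c=0 j=0 d=0 clk=1 a=1
t6.Δ5 f=1 e=1 h=0 g=0 c=1 j=0 d=0 clk=1 a=1
t6.Δ6 f=1 e=1 h=0 g=0 c=1 j=1 d=0 clk=1 a=1
t6.Δ7 f=1 e=1 h=0 g=1 c=1 j=1 d=0 clk=1 a=1
t7.Δ0 f=1 e=1 h=0 g=1 c=1 j=1 d=0 clk=1 a=1
t7.Δ1 f=1 e=1 h=0 g=1 c=1 j=1 d=0 clk=0 a=1
t8.Δ0 f=1 e=1 h=0 g=1 c=1 j=1 d=0 clk=0 a=1
t8.Δ1 f=1 e=1 h=0 g=1 c=1 j=1 d=0 clk=1 a=1
t8.Δ2 f=0 e=1 h=0 g=1 c=1 j=1 d=0 clk=1 a=1
t8.Δ3 f=0 e=0 h=0 g=1 c=1 j=1 d=0 clk=1 a=1
t8.Δ4 f=0 e=0 h=0 g=1 c=1 j=1 d=0 clk=1 a=0
t8.Δ5 f=0 e=0 h=0 g=0 c=0 j=1 d=0 clk=1 a=0
t8.Δ6 f=0 e=0 h=0 g=0 c=0 j=0 d=0 clk=1 a=0
t9.Δ0 f=0 e=0 h=0 g=0 c=0 j=0 d=0 clk=1 a=0
t9.Δ1 f=0 e=0 h=0 g=0 c=0 j=0 d=0 clk=0 a=0
t10.Δ0 f=0 e=0 h=0 g=0 c=0 j=0 d=0 clk=0 a=0
t10.Δ1 f=0 e=0 h=0 g=0 c=0 j=0 d=0 clk=1 a=0
t10.Δ2 f=1 e=0 h=0 g=0 c=0 j=0 d=0 clk=1 a=0
t10.Δ3 f=1 e=1 h=0 g=0 c=0 j=0 d=0 clk=1 a=0
t10.Δ4 f=1 e=1 h=0 g=0 c=0 j=0 d=0 clk=1 a=1
t10.Δ5 f=1 e=1 h=0 g=0 c=1 j=0 d=0 clk=1 a=1
t10.Δ6 f=1 e=1 h=0 g=0 c=1 j=1 d=0 clk=1 a=1
t10.Δ7 f=1 e=1 h=0 g=1 c=1 j=1 d=0 clk=1 a=1
t11.Δ0 f=1 e=1 h=0 g=1 c=1 j=1 d=0 clk=1 a=1
t11.Δ1 f=1 e=1 h=0 g=1 c=1 j=1 d=0 clk=0 a=1
t12.Δ0 f=1 e=1 h=0 g=1 c=1 j=1 d=0 clk=0 a=1
t12.Δ1 f=1 e=1 h=0 g=1 c=1 j=1 d=0 clk=1 a=1
t12.Δ2 f=0 e=1 h=0 g=1 c=1 j=1 d=0 clk=1 a=1
t12.Δ3 f=0 e=0 h=0 g=1 c=1 j=1 d=0 clk=1 a=1
t12.Δ4 f=0 e=0 h=0 g=1 c=1 j=1 d=0 clk=1 a=0
t12.Δ5 f=0 e=0 h=0 g=0 c=0 j=1 d=0 clk=1 a=0
t12.Δ6 f=0 e=0 h=0 g=0 c=0 j=0 d=0 clk=1 a=0
t13.Δ0 f=0 e=0 h=0 g=0 c=0 j=0 d=0 clk=1 a=0
t13.Δ1 f=0 e=0 h=0 g=0 c=0 j=0 d=0 clk=0 a=0
t14.Δ0 f=0 e=0 h=0 g=0 c=0 j=0 d=0 clk=0 a=0
t14.Δ1 f=0 e=0 h=0 g=0 c=0 j=0 d=0 clk=1 a=0
t14.Δ2 f=1 e=0 h=0 g=0 c=0 j=0 d=0 clk=1 a=0
t14.Δ3 f=1 e=1 h=0 g=0 c=0 j=0 d=0 clk=1 a=0
t14.Δ4 f=1 e=1 h=0 g=0 c=0 j=0 d=0 clk=1 a=1
t14.Δ5 f=1 e=1 h=0 g=0 c=1 j=0 d=0 clk=1 a=1
t14.Δ6 f=1 e=1 h=0 g=0 c=1 j=1 d=0 clk=1 a=1
t14.Δ7 f=1 e=1 h=0 g=1 c=1 j=1 d=0 clk=1 a=1
t15.Δ0 f=1 e=1 h=0 g=1 c=1 j=1 d=0 clk=1 a=1
t15.Δ1 f=1 e=1 h=0 g=1 c=1 j=1 d=0 clk=0 a=1
t16.Δ0 f=1 e=1 h=0 g=1 c=1 j=1 d=0 clk=0 a=1
t16.Δ1 f=1 e=1 h=0 g=1 c=1 j=1 d=0 clk=1 a=1
t16.Δ2 f=0 e=1 h=0 g=1 c=1 j=1 d=0 clk=1 a=1
t16.Δ3 f=0 e=0 h=0 g=1 c=1 j=1 d=0 clk=1 a=1
t16.Δ4 f=0 e=0 h=0 g=1 c=1 j=1 d=0 clk=1 a=0
t16.Δ5 f=0 e=0 h=0 g=0 c=0 j=1 d=0 clk=1 a=0
t16.Δ6 f=0 e=0 h=0 g=0 c=0 j=0 d=0 clk=1 a=0
t17.Δ0 f=0 e=0 h=0 g=0 c=0 j=0 d=0 clk=1 a=0
t17.Δ1 f=0 e=0 h=0 g=0 c=0 j=0 d=0 clk=0 a=0
t18.Δ0 f=0 e=0 h=0 g=0 c=0 j=0 d=0 clk=0 a=0
t18.Δ1 f=0 e=0 h=0 g=0 c=0 j=0 d=0 clk=1 a=0
t18.Δ2 f=1 e=0 h=0 g=0 c=0 j=0 d=0 clk=1 a=0
t18.Δ3 f=1 e=1 h=0 g=0 c=0 j=0 d=0 clk=1 a=0
t18.Δ4 f=1 e=1 h=0 g=0 c=0 j=0 d=0 clk=1 a=1
t18.Δ5 f=1 e=1 h=0 g=0 c=1 j=0 d=0 clk=1 a=1
t18.Δ6 f=1 e=1 h=0 g=0 c=1 j=1 d=0 clk=1 a=1
t18.Δ7 f=1 e=1 h=0 g=1 c=1 j=1 d=0 clk=1 a=1
t19.Δ0 f=1 e=1 h=0 g=1 c=1 j=1 d=0 clk=1 a=1
t19.Δ1 f=1 e=1 h=0 g=1 c=1 j=1 d=0 clk=0 a=1

1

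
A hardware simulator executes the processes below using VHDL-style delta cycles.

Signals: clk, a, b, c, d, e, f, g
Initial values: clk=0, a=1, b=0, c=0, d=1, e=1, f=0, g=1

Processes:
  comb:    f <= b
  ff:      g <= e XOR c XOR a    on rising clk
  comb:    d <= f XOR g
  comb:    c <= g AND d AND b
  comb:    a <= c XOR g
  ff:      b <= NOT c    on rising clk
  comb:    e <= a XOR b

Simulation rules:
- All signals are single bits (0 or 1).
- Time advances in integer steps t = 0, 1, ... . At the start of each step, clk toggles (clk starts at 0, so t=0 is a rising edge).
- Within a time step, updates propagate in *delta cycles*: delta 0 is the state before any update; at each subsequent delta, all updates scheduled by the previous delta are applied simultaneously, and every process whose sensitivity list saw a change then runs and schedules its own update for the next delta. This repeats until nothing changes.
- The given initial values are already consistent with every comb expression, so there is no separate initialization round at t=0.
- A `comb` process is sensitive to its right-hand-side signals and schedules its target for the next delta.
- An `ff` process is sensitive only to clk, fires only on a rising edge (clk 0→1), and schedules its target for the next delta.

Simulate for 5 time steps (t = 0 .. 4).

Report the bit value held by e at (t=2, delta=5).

1

[bits: a,b,clk,f,e,c,d,g]
t=0: Δ0=10001011 Δ1=10101011 Δ2=11101010 Δ3=01110000 Δ4=01111010 | 4Δ
t=1: Δ0=01111010 Δ1=01011010 | 1Δ
t=2: Δ0=01011010 Δ1=01111010 Δ2=01111011 Δ3=11111101 Δ4=01110001 Δ5=11111001 Δ6=11110001 | 6Δ
t=3: Δ0=11110001 Δ1=11010001 | 1Δ
t=4: Δ0=11010001 Δ1=11110001 | 1Δ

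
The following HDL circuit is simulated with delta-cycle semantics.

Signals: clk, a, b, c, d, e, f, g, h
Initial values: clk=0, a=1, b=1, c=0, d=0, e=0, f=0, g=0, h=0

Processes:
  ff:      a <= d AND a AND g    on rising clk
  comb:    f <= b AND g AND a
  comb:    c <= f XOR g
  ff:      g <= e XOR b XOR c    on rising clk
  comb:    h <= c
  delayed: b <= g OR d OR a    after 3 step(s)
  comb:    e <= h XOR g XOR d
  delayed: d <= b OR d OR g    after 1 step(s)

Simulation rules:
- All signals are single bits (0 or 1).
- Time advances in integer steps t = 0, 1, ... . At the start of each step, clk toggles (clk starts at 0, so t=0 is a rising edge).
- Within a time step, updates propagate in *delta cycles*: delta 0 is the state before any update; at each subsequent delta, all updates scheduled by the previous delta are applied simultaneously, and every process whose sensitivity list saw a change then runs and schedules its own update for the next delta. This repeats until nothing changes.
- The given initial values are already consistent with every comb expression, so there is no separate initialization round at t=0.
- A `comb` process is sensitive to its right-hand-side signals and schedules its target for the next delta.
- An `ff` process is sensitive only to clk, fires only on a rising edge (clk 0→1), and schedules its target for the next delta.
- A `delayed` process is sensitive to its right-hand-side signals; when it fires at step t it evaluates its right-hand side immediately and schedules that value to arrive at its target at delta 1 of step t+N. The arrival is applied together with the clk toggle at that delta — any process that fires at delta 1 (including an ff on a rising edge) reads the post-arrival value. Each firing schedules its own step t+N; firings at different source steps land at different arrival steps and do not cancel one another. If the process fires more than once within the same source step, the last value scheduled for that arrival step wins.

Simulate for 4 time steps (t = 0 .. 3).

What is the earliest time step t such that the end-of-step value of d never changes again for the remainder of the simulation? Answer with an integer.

t=0 Δ0: e=0 b=1 g=0 clk=0 a=1 f=0 c=0 d=0 h=0
  Δ1: clk:0→1
  Δ2: g:0→1, a:1→0
  Δ3: e:0→1, c:0→1
  Δ4: h:0→1
  Δ5: e:1→0
  (5Δ to stable)
t=1 Δ0: e=0 b=1 g=1 clk=1 a=0 f=0 c=1 d=0 h=1
  Δ1: clk:1→0, d:0→1
  Δ2: e:0→1
  (2Δ to stable)
t=2 Δ0: e=1 b=1 g=1 clk=0 a=0 f=0 c=1 d=1 h=1
  Δ1: clk:0→1
  (1Δ to stable)
t=3 Δ0: e=1 b=1 g=1 clk=1 a=0 f=0 c=1 d=1 h=1
  Δ1: clk:1→0
  (1Δ to stable)

1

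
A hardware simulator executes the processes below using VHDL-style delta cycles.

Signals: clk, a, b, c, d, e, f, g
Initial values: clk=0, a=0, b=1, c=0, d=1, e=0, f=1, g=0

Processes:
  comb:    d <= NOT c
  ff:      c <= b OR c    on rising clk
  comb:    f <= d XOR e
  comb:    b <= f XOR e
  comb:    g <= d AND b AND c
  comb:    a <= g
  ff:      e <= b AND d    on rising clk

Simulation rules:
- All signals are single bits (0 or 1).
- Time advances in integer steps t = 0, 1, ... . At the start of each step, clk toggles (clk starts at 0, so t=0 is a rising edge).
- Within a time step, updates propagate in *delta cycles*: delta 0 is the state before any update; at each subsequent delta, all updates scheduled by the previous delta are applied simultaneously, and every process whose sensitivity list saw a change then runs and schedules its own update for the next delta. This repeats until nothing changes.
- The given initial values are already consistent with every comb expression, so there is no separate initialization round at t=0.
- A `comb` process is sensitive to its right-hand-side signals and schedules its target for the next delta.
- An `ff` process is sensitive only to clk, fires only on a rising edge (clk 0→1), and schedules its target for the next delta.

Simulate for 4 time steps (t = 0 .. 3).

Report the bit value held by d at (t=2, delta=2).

0

t=0 Δ0: e=0 f=1 d=1 c=0 a=0 b=1 clk=0 g=0
  Δ1: clk:0→1
  Δ2: e:0→1, c:0→1
  Δ3: f:1→0, d:1→0, b:1→0, g:0→1
  Δ4: f:0→1, a:0→1, b:0→1, g:1→0
  Δ5: a:1→0, b:1→0
  (5Δ to stable)
t=1 Δ0: e=1 f=1 d=0 c=1 a=0 b=0 clk=1 g=0
  Δ1: clk:1→0
  (1Δ to stable)
t=2 Δ0: e=1 f=1 d=0 c=1 a=0 b=0 clk=0 g=0
  Δ1: clk:0→1
  Δ2: e:1→0
  Δ3: f:1→0, b:0→1
  Δ4: b:1→0
  (4Δ to stable)
t=3 Δ0: e=0 f=0 d=0 c=1 a=0 b=0 clk=1 g=0
  Δ1: clk:1→0
  (1Δ to stable)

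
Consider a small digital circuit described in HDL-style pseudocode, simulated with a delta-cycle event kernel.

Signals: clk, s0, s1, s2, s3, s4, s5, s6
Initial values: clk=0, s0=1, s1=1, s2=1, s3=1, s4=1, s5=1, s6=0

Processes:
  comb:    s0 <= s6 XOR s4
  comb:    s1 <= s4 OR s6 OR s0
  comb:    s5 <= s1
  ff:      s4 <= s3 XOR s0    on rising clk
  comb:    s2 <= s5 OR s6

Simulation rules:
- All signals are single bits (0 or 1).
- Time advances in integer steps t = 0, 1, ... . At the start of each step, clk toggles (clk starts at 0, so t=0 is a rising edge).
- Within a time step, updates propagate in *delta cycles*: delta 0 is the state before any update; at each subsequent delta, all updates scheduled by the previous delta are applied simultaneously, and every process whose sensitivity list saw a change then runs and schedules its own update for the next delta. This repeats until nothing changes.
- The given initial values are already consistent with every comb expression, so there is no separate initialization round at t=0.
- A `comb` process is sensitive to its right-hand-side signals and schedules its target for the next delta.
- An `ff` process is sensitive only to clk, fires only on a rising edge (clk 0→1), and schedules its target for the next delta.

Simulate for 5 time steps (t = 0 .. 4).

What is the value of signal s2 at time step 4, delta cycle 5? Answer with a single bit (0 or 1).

1

[bits: s2,s1,s5,clk,s4,s6,s0,s3]
t=0: Δ0=11101011 Δ1=11111011 Δ2=11110011 Δ3=11110001 Δ4=10110001 Δ5=10010001 Δ6=00010001 | 6Δ
t=1: Δ0=00010001 Δ1=00000001 | 1Δ
t=2: Δ0=00000001 Δ1=00010001 Δ2=00011001 Δ3=01011011 Δ4=01111011 Δ5=11111011 | 5Δ
t=3: Δ0=11111011 Δ1=11101011 | 1Δ
t=4: Δ0=11101011 Δ1=11111011 Δ2=11110011 Δ3=11110001 Δ4=10110001 Δ5=10010001 Δ6=00010001 | 6Δ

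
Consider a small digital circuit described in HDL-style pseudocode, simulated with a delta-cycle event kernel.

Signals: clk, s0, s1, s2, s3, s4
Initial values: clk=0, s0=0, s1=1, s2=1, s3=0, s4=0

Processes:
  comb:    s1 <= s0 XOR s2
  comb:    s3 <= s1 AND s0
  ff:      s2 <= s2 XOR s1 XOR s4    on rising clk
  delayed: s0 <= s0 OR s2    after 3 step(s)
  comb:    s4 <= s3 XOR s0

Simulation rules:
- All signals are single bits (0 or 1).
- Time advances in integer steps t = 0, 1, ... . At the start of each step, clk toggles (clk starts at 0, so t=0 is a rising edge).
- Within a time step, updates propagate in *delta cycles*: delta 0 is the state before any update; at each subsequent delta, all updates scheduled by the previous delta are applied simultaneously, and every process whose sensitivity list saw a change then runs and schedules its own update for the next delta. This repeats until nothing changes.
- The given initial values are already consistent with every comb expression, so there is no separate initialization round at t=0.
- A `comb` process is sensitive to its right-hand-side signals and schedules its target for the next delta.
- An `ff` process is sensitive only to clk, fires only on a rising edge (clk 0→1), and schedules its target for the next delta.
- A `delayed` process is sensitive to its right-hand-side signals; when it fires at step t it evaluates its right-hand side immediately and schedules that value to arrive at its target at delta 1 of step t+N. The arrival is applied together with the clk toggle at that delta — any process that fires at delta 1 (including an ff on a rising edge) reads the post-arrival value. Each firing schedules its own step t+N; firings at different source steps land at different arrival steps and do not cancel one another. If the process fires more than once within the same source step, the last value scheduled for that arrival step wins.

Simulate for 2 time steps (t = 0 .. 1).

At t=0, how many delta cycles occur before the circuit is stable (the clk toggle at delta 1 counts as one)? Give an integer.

3

t0.Δ0 s4=0 s1=1 s0=0 clk=0 s3=0 s2=1
t0.Δ1 s4=0 s1=1 s0=0 clk=1 s3=0 s2=1
t0.Δ2 s4=0 s1=1 s0=0 clk=1 s3=0 s2=0
t0.Δ3 s4=0 s1=0 s0=0 clk=1 s3=0 s2=0
t1.Δ0 s4=0 s1=0 s0=0 clk=1 s3=0 s2=0
t1.Δ1 s4=0 s1=0 s0=0 clk=0 s3=0 s2=0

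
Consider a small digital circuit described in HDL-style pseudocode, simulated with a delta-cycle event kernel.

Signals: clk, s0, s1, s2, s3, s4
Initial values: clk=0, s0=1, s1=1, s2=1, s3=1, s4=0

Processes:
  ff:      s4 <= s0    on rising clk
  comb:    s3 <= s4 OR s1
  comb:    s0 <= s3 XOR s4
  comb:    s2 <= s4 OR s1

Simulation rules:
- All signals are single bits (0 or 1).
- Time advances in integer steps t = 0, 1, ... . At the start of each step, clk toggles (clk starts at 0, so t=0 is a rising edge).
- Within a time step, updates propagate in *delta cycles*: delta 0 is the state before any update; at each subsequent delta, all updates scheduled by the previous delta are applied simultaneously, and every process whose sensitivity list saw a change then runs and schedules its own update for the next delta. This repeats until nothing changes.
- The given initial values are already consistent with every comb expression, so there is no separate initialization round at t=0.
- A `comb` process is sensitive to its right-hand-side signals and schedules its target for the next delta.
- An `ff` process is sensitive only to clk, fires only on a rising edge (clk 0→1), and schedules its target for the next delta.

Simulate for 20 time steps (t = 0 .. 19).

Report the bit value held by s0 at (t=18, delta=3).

t=0 Δ0: s3=1 s1=1 s2=1 clk=0 s0=1 s4=0
  Δ1: clk:0→1
  Δ2: s4:0→1
  Δ3: s0:1→0
  (3Δ to stable)
t=1 Δ0: s3=1 s1=1 s2=1 clk=1 s0=0 s4=1
  Δ1: clk:1→0
  (1Δ to stable)
t=2 Δ0: s3=1 s1=1 s2=1 clk=0 s0=0 s4=1
  Δ1: clk:0→1
  Δ2: s4:1→0
  Δ3: s0:0→1
  (3Δ to stable)
t=3 Δ0: s3=1 s1=1 s2=1 clk=1 s0=1 s4=0
  Δ1: clk:1→0
  (1Δ to stable)
t=4 Δ0: s3=1 s1=1 s2=1 clk=0 s0=1 s4=0
  Δ1: clk:0→1
  Δ2: s4:0→1
  Δ3: s0:1→0
  (3Δ to stable)
t=5 Δ0: s3=1 s1=1 s2=1 clk=1 s0=0 s4=1
  Δ1: clk:1→0
  (1Δ to stable)
t=6 Δ0: s3=1 s1=1 s2=1 clk=0 s0=0 s4=1
  Δ1: clk:0→1
  Δ2: s4:1→0
  Δ3: s0:0→1
  (3Δ to stable)
t=7 Δ0: s3=1 s1=1 s2=1 clk=1 s0=1 s4=0
  Δ1: clk:1→0
  (1Δ to stable)
t=8 Δ0: s3=1 s1=1 s2=1 clk=0 s0=1 s4=0
  Δ1: clk:0→1
  Δ2: s4:0→1
  Δ3: s0:1→0
  (3Δ to stable)
t=9 Δ0: s3=1 s1=1 s2=1 clk=1 s0=0 s4=1
  Δ1: clk:1→0
  (1Δ to stable)
t=10 Δ0: s3=1 s1=1 s2=1 clk=0 s0=0 s4=1
  Δ1: clk:0→1
  Δ2: s4:1→0
  Δ3: s0:0→1
  (3Δ to stable)
t=11 Δ0: s3=1 s1=1 s2=1 clk=1 s0=1 s4=0
  Δ1: clk:1→0
  (1Δ to stable)
t=12 Δ0: s3=1 s1=1 s2=1 clk=0 s0=1 s4=0
  Δ1: clk:0→1
  Δ2: s4:0→1
  Δ3: s0:1→0
  (3Δ to stable)
t=13 Δ0: s3=1 s1=1 s2=1 clk=1 s0=0 s4=1
  Δ1: clk:1→0
  (1Δ to stable)
t=14 Δ0: s3=1 s1=1 s2=1 clk=0 s0=0 s4=1
  Δ1: clk:0→1
  Δ2: s4:1→0
  Δ3: s0:0→1
  (3Δ to stable)
t=15 Δ0: s3=1 s1=1 s2=1 clk=1 s0=1 s4=0
  Δ1: clk:1→0
  (1Δ to stable)
t=16 Δ0: s3=1 s1=1 s2=1 clk=0 s0=1 s4=0
  Δ1: clk:0→1
  Δ2: s4:0→1
  Δ3: s0:1→0
  (3Δ to stable)
t=17 Δ0: s3=1 s1=1 s2=1 clk=1 s0=0 s4=1
  Δ1: clk:1→0
  (1Δ to stable)
t=18 Δ0: s3=1 s1=1 s2=1 clk=0 s0=0 s4=1
  Δ1: clk:0→1
  Δ2: s4:1→0
  Δ3: s0:0→1
  (3Δ to stable)
t=19 Δ0: s3=1 s1=1 s2=1 clk=1 s0=1 s4=0
  Δ1: clk:1→0
  (1Δ to stable)

1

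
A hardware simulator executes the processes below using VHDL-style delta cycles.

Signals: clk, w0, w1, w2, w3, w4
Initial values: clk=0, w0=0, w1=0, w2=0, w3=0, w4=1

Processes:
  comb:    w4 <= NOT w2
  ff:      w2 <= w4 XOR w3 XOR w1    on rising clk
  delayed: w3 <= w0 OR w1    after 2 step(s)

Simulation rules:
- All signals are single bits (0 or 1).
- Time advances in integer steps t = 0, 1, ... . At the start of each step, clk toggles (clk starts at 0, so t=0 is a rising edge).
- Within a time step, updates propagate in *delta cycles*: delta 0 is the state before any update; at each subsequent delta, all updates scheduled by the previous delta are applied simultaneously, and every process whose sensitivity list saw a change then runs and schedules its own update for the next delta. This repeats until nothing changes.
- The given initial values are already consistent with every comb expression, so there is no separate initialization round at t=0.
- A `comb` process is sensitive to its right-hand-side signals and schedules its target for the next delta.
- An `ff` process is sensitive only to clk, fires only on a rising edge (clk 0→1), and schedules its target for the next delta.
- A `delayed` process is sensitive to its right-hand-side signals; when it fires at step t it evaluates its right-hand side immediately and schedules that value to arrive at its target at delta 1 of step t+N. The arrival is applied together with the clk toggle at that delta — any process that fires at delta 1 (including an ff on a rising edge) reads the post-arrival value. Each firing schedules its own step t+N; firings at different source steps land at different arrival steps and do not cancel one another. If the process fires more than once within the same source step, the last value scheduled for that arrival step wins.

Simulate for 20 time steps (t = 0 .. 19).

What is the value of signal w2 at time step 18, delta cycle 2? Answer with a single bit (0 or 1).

t0.Δ0 w3=0 w4=1 w2=0 w0=0 w1=0 clk=0
t0.Δ1 w3=0 w4=1 w2=0 w0=0 w1=0 clk=1
t0.Δ2 w3=0 w4=1 w2=1 w0=0 w1=0 clk=1
t0.Δ3 w3=0 w4=0 w2=1 w0=0 w1=0 clk=1
t1.Δ0 w3=0 w4=0 w2=1 w0=0 w1=0 clk=1
t1.Δ1 w3=0 w4=0 w2=1 w0=0 w1=0 clk=0
t2.Δ0 w3=0 w4=0 w2=1 w0=0 w1=0 clk=0
t2.Δ1 w3=0 w4=0 w2=1 w0=0 w1=0 clk=1
t2.Δ2 w3=0 w4=0 w2=0 w0=0 w1=0 clk=1
t2.Δ3 w3=0 w4=1 w2=0 w0=0 w1=0 clk=1
t3.Δ0 w3=0 w4=1 w2=0 w0=0 w1=0 clk=1
t3.Δ1 w3=0 w4=1 w2=0 w0=0 w1=0 clk=0
t4.Δ0 w3=0 w4=1 w2=0 w0=0 w1=0 clk=0
t4.Δ1 w3=0 w4=1 w2=0 w0=0 w1=0 clk=1
t4.Δ2 w3=0 w4=1 w2=1 w0=0 w1=0 clk=1
t4.Δ3 w3=0 w4=0 w2=1 w0=0 w1=0 clk=1
t5.Δ0 w3=0 w4=0 w2=1 w0=0 w1=0 clk=1
t5.Δ1 w3=0 w4=0 w2=1 w0=0 w1=0 clk=0
t6.Δ0 w3=0 w4=0 w2=1 w0=0 w1=0 clk=0
t6.Δ1 w3=0 w4=0 w2=1 w0=0 w1=0 clk=1
t6.Δ2 w3=0 w4=0 w2=0 w0=0 w1=0 clk=1
t6.Δ3 w3=0 w4=1 w2=0 w0=0 w1=0 clk=1
t7.Δ0 w3=0 w4=1 w2=0 w0=0 w1=0 clk=1
t7.Δ1 w3=0 w4=1 w2=0 w0=0 w1=0 clk=0
t8.Δ0 w3=0 w4=1 w2=0 w0=0 w1=0 clk=0
t8.Δ1 w3=0 w4=1 w2=0 w0=0 w1=0 clk=1
t8.Δ2 w3=0 w4=1 w2=1 w0=0 w1=0 clk=1
t8.Δ3 w3=0 w4=0 w2=1 w0=0 w1=0 clk=1
t9.Δ0 w3=0 w4=0 w2=1 w0=0 w1=0 clk=1
t9.Δ1 w3=0 w4=0 w2=1 w0=0 w1=0 clk=0
t10.Δ0 w3=0 w4=0 w2=1 w0=0 w1=0 clk=0
t10.Δ1 w3=0 w4=0 w2=1 w0=0 w1=0 clk=1
t10.Δ2 w3=0 w4=0 w2=0 w0=0 w1=0 clk=1
t10.Δ3 w3=0 w4=1 w2=0 w0=0 w1=0 clk=1
t11.Δ0 w3=0 w4=1 w2=0 w0=0 w1=0 clk=1
t11.Δ1 w3=0 w4=1 w2=0 w0=0 w1=0 clk=0
t12.Δ0 w3=0 w4=1 w2=0 w0=0 w1=0 clk=0
t12.Δ1 w3=0 w4=1 w2=0 w0=0 w1=0 clk=1
t12.Δ2 w3=0 w4=1 w2=1 w0=0 w1=0 clk=1
t12.Δ3 w3=0 w4=0 w2=1 w0=0 w1=0 clk=1
t13.Δ0 w3=0 w4=0 w2=1 w0=0 w1=0 clk=1
t13.Δ1 w3=0 w4=0 w2=1 w0=0 w1=0 clk=0
t14.Δ0 w3=0 w4=0 w2=1 w0=0 w1=0 clk=0
t14.Δ1 w3=0 w4=0 w2=1 w0=0 w1=0 clk=1
t14.Δ2 w3=0 w4=0 w2=0 w0=0 w1=0 clk=1
t14.Δ3 w3=0 w4=1 w2=0 w0=0 w1=0 clk=1
t15.Δ0 w3=0 w4=1 w2=0 w0=0 w1=0 clk=1
t15.Δ1 w3=0 w4=1 w2=0 w0=0 w1=0 clk=0
t16.Δ0 w3=0 w4=1 w2=0 w0=0 w1=0 clk=0
t16.Δ1 w3=0 w4=1 w2=0 w0=0 w1=0 clk=1
t16.Δ2 w3=0 w4=1 w2=1 w0=0 w1=0 clk=1
t16.Δ3 w3=0 w4=0 w2=1 w0=0 w1=0 clk=1
t17.Δ0 w3=0 w4=0 w2=1 w0=0 w1=0 clk=1
t17.Δ1 w3=0 w4=0 w2=1 w0=0 w1=0 clk=0
t18.Δ0 w3=0 w4=0 w2=1 w0=0 w1=0 clk=0
t18.Δ1 w3=0 w4=0 w2=1 w0=0 w1=0 clk=1
t18.Δ2 w3=0 w4=0 w2=0 w0=0 w1=0 clk=1
t18.Δ3 w3=0 w4=1 w2=0 w0=0 w1=0 clk=1
t19.Δ0 w3=0 w4=1 w2=0 w0=0 w1=0 clk=1
t19.Δ1 w3=0 w4=1 w2=0 w0=0 w1=0 clk=0

0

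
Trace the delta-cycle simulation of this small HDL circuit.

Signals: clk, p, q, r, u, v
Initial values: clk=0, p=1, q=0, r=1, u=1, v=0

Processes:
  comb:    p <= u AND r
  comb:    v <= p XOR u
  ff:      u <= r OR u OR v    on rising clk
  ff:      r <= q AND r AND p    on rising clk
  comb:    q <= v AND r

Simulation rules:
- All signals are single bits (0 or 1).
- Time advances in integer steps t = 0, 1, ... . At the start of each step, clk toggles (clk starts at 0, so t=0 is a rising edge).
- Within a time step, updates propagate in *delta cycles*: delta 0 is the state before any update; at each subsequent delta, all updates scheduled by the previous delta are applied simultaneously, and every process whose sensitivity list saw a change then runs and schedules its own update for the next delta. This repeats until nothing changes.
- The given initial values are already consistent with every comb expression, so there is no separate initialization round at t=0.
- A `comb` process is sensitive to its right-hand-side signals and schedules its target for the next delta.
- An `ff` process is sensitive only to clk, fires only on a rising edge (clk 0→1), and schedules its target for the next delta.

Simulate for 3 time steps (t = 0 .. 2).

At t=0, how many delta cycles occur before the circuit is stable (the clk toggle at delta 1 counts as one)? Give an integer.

t=0 Δ0: v=0 q=0 r=1 clk=0 u=1 p=1
  Δ1: clk:0→1
  Δ2: r:1→0
  Δ3: p:1→0
  Δ4: v:0→1
  (4Δ to stable)
t=1 Δ0: v=1 q=0 r=0 clk=1 u=1 p=0
  Δ1: clk:1→0
  (1Δ to stable)
t=2 Δ0: v=1 q=0 r=0 clk=0 u=1 p=0
  Δ1: clk:0→1
  (1Δ to stable)

4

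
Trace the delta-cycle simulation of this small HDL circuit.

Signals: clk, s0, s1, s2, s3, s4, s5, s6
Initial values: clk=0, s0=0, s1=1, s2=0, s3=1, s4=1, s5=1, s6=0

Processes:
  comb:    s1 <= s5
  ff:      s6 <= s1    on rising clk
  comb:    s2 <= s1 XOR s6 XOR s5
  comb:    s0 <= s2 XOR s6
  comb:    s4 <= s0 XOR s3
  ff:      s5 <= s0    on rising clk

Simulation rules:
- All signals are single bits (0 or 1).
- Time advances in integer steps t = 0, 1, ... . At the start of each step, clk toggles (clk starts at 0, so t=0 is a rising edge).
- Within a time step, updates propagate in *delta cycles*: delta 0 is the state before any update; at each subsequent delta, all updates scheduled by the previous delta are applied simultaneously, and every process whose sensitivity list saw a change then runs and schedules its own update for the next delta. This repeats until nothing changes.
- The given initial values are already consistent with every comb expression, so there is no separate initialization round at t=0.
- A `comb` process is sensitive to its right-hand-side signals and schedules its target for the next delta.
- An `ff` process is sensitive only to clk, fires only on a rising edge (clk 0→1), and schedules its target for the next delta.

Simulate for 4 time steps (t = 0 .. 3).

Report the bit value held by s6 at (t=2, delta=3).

[bits: clk,s5,s1,s6,s4,s0,s2,s3]
t=0: Δ0=01101001 Δ1=11101001 Δ2=10111001 Δ3=10011101 Δ4=10010111 Δ5=10010011 Δ6=10011011 | 6Δ
t=1: Δ0=10011011 Δ1=00011011 | 1Δ
t=2: Δ0=00011011 Δ1=10011011 Δ2=10001011 Δ3=10001101 Δ4=10000001 Δ5=10001001 | 5Δ
t=3: Δ0=10001001 Δ1=00001001 | 1Δ

0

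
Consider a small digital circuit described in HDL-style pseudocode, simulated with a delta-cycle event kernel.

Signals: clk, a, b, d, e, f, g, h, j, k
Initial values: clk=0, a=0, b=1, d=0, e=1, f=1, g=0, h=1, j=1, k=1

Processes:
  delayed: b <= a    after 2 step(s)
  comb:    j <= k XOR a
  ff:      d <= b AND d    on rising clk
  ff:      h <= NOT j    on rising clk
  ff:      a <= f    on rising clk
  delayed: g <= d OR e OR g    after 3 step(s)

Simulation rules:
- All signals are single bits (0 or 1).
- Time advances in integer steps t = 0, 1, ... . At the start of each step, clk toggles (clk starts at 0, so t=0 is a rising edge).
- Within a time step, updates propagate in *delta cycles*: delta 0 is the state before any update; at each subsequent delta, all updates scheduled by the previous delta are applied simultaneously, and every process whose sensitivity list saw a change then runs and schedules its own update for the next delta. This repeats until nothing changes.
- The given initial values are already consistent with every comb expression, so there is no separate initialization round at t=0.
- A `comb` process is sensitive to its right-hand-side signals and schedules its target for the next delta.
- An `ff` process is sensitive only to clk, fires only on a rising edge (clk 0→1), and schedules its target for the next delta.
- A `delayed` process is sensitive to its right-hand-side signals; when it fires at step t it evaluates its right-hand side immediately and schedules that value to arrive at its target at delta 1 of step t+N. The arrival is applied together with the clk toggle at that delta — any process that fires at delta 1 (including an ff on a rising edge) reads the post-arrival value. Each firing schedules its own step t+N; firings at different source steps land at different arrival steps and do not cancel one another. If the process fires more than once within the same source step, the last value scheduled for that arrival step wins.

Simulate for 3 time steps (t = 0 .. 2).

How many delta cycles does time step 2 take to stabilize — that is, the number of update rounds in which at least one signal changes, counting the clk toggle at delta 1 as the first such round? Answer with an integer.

[bits: e,k,h,f,a,g,clk,d,j,b]
t=0: Δ0=1111000011 Δ1=1111001011 Δ2=1101101011 Δ3=1101101001 | 3Δ
t=1: Δ0=1101101001 Δ1=1101100001 | 1Δ
t=2: Δ0=1101100001 Δ1=1101101001 Δ2=1111101001 | 2Δ

2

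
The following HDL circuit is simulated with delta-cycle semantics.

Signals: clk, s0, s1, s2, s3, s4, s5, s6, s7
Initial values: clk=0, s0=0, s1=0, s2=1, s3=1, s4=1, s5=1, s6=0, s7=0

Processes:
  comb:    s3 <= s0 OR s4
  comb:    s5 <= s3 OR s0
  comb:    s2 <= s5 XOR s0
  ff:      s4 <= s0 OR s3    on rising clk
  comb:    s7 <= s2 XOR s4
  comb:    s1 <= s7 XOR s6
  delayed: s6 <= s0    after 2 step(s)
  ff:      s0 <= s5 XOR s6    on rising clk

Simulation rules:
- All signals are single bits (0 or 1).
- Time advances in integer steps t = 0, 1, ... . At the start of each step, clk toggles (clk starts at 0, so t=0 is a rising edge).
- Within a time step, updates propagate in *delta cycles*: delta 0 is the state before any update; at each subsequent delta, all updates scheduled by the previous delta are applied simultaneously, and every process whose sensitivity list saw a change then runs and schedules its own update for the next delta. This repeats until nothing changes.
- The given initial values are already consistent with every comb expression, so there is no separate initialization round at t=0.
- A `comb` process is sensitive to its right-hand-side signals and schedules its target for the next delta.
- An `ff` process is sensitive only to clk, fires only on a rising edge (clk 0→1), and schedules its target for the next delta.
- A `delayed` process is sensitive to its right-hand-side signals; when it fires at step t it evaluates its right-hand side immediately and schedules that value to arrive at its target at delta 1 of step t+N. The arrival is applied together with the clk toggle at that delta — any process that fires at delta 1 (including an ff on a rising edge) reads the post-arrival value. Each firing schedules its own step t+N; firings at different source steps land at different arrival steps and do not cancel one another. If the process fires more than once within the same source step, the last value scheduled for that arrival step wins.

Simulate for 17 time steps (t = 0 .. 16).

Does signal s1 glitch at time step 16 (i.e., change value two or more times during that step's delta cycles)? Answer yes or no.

yes

t=0 Δ0: s6=0 s3=1 s0=0 s1=0 clk=0 s2=1 s4=1 s5=1 s7=0
  Δ1: clk:0→1
  Δ2: s0:0→1
  Δ3: s2:1→0
  Δ4: s7:0→1
  Δ5: s1:0→1
  (5Δ to stable)
t=1 Δ0: s6=0 s3=1 s0=1 s1=1 clk=1 s2=0 s4=1 s5=1 s7=1
  Δ1: clk:1→0
  (1Δ to stable)
t=2 Δ0: s6=0 s3=1 s0=1 s1=1 clk=0 s2=0 s4=1 s5=1 s7=1
  Δ1: s6:0→1, clk:0→1
  Δ2: s0:1→0, s1:1→0
  Δ3: s2:0→1
  Δ4: s7:1→0
  Δ5: s1:0→1
  (5Δ to stable)
t=3 Δ0: s6=1 s3=1 s0=0 s1=1 clk=1 s2=1 s4=1 s5=1 s7=0
  Δ1: clk:1→0
  (1Δ to stable)
t=4 Δ0: s6=1 s3=1 s0=0 s1=1 clk=0 s2=1 s4=1 s5=1 s7=0
  Δ1: s6:1→0, clk:0→1
  Δ2: s0:0→1, s1:1→0
  Δ3: s2:1→0
  Δ4: s7:0→1
  Δ5: s1:0→1
  (5Δ to stable)
t=5 Δ0: s6=0 s3=1 s0=1 s1=1 clk=1 s2=0 s4=1 s5=1 s7=1
  Δ1: clk:1→0
  (1Δ to stable)
t=6 Δ0: s6=0 s3=1 s0=1 s1=1 clk=0 s2=0 s4=1 s5=1 s7=1
  Δ1: s6:0→1, clk:0→1
  Δ2: s0:1→0, s1:1→0
  Δ3: s2:0→1
  Δ4: s7:1→0
  Δ5: s1:0→1
  (5Δ to stable)
t=7 Δ0: s6=1 s3=1 s0=0 s1=1 clk=1 s2=1 s4=1 s5=1 s7=0
  Δ1: clk:1→0
  (1Δ to stable)
t=8 Δ0: s6=1 s3=1 s0=0 s1=1 clk=0 s2=1 s4=1 s5=1 s7=0
  Δ1: s6:1→0, clk:0→1
  Δ2: s0:0→1, s1:1→0
  Δ3: s2:1→0
  Δ4: s7:0→1
  Δ5: s1:0→1
  (5Δ to stable)
t=9 Δ0: s6=0 s3=1 s0=1 s1=1 clk=1 s2=0 s4=1 s5=1 s7=1
  Δ1: clk:1→0
  (1Δ to stable)
t=10 Δ0: s6=0 s3=1 s0=1 s1=1 clk=0 s2=0 s4=1 s5=1 s7=1
  Δ1: s6:0→1, clk:0→1
  Δ2: s0:1→0, s1:1→0
  Δ3: s2:0→1
  Δ4: s7:1→0
  Δ5: s1:0→1
  (5Δ to stable)
t=11 Δ0: s6=1 s3=1 s0=0 s1=1 clk=1 s2=1 s4=1 s5=1 s7=0
  Δ1: clk:1→0
  (1Δ to stable)
t=12 Δ0: s6=1 s3=1 s0=0 s1=1 clk=0 s2=1 s4=1 s5=1 s7=0
  Δ1: s6:1→0, clk:0→1
  Δ2: s0:0→1, s1:1→0
  Δ3: s2:1→0
  Δ4: s7:0→1
  Δ5: s1:0→1
  (5Δ to stable)
t=13 Δ0: s6=0 s3=1 s0=1 s1=1 clk=1 s2=0 s4=1 s5=1 s7=1
  Δ1: clk:1→0
  (1Δ to stable)
t=14 Δ0: s6=0 s3=1 s0=1 s1=1 clk=0 s2=0 s4=1 s5=1 s7=1
  Δ1: s6:0→1, clk:0→1
  Δ2: s0:1→0, s1:1→0
  Δ3: s2:0→1
  Δ4: s7:1→0
  Δ5: s1:0→1
  (5Δ to stable)
t=15 Δ0: s6=1 s3=1 s0=0 s1=1 clk=1 s2=1 s4=1 s5=1 s7=0
  Δ1: clk:1→0
  (1Δ to stable)
t=16 Δ0: s6=1 s3=1 s0=0 s1=1 clk=0 s2=1 s4=1 s5=1 s7=0
  Δ1: s6:1→0, clk:0→1
  Δ2: s0:0→1, s1:1→0
  Δ3: s2:1→0
  Δ4: s7:0→1
  Δ5: s1:0→1
  (5Δ to stable)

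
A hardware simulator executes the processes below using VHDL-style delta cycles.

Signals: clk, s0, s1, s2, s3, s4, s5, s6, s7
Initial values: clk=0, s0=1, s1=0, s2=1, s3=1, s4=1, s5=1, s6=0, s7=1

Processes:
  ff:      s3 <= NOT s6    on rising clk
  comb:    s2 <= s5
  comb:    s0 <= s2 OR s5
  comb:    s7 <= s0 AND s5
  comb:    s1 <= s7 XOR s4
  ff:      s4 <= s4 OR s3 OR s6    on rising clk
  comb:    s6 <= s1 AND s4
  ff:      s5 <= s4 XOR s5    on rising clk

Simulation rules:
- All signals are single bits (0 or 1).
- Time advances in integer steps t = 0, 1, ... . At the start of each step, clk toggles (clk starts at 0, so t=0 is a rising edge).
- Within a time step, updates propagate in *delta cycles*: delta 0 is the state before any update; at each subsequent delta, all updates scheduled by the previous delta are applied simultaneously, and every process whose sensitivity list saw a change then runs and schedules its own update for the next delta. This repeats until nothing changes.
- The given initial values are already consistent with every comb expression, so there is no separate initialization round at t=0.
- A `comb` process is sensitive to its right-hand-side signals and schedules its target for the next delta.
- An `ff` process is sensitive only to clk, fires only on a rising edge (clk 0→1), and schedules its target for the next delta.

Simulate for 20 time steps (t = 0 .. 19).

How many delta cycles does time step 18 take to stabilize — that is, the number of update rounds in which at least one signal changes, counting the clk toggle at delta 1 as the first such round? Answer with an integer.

6

t=0 Δ0: s3=1 clk=0 s4=1 s0=1 s6=0 s1=0 s2=1 s5=1 s7=1
  Δ1: clk:0→1
  Δ2: s5:1→0
  Δ3: s2:1→0, s7:1→0
  Δ4: s0:1→0, s1:0→1
  Δ5: s6:0→1
  (5Δ to stable)
t=1 Δ0: s3=1 clk=1 s4=1 s0=0 s6=1 s1=1 s2=0 s5=0 s7=0
  Δ1: clk:1→0
  (1Δ to stable)
t=2 Δ0: s3=1 clk=0 s4=1 s0=0 s6=1 s1=1 s2=0 s5=0 s7=0
  Δ1: clk:0→1
  Δ2: s3:1→0, s5:0→1
  Δ3: s0:0→1, s2:0→1
  Δ4: s7:0→1
  Δ5: s1:1→0
  Δ6: s6:1→0
  (6Δ to stable)
t=3 Δ0: s3=0 clk=1 s4=1 s0=1 s6=0 s1=0 s2=1 s5=1 s7=1
  Δ1: clk:1→0
  (1Δ to stable)
t=4 Δ0: s3=0 clk=0 s4=1 s0=1 s6=0 s1=0 s2=1 s5=1 s7=1
  Δ1: clk:0→1
  Δ2: s3:0→1, s5:1→0
  Δ3: s2:1→0, s7:1→0
  Δ4: s0:1→0, s1:0→1
  Δ5: s6:0→1
  (5Δ to stable)
t=5 Δ0: s3=1 clk=1 s4=1 s0=0 s6=1 s1=1 s2=0 s5=0 s7=0
  Δ1: clk:1→0
  (1Δ to stable)
t=6 Δ0: s3=1 clk=0 s4=1 s0=0 s6=1 s1=1 s2=0 s5=0 s7=0
  Δ1: clk:0→1
  Δ2: s3:1→0, s5:0→1
  Δ3: s0:0→1, s2:0→1
  Δ4: s7:0→1
  Δ5: s1:1→0
  Δ6: s6:1→0
  (6Δ to stable)
t=7 Δ0: s3=0 clk=1 s4=1 s0=1 s6=0 s1=0 s2=1 s5=1 s7=1
  Δ1: clk:1→0
  (1Δ to stable)
t=8 Δ0: s3=0 clk=0 s4=1 s0=1 s6=0 s1=0 s2=1 s5=1 s7=1
  Δ1: clk:0→1
  Δ2: s3:0→1, s5:1→0
  Δ3: s2:1→0, s7:1→0
  Δ4: s0:1→0, s1:0→1
  Δ5: s6:0→1
  (5Δ to stable)
t=9 Δ0: s3=1 clk=1 s4=1 s0=0 s6=1 s1=1 s2=0 s5=0 s7=0
  Δ1: clk:1→0
  (1Δ to stable)
t=10 Δ0: s3=1 clk=0 s4=1 s0=0 s6=1 s1=1 s2=0 s5=0 s7=0
  Δ1: clk:0→1
  Δ2: s3:1→0, s5:0→1
  Δ3: s0:0→1, s2:0→1
  Δ4: s7:0→1
  Δ5: s1:1→0
  Δ6: s6:1→0
  (6Δ to stable)
t=11 Δ0: s3=0 clk=1 s4=1 s0=1 s6=0 s1=0 s2=1 s5=1 s7=1
  Δ1: clk:1→0
  (1Δ to stable)
t=12 Δ0: s3=0 clk=0 s4=1 s0=1 s6=0 s1=0 s2=1 s5=1 s7=1
  Δ1: clk:0→1
  Δ2: s3:0→1, s5:1→0
  Δ3: s2:1→0, s7:1→0
  Δ4: s0:1→0, s1:0→1
  Δ5: s6:0→1
  (5Δ to stable)
t=13 Δ0: s3=1 clk=1 s4=1 s0=0 s6=1 s1=1 s2=0 s5=0 s7=0
  Δ1: clk:1→0
  (1Δ to stable)
t=14 Δ0: s3=1 clk=0 s4=1 s0=0 s6=1 s1=1 s2=0 s5=0 s7=0
  Δ1: clk:0→1
  Δ2: s3:1→0, s5:0→1
  Δ3: s0:0→1, s2:0→1
  Δ4: s7:0→1
  Δ5: s1:1→0
  Δ6: s6:1→0
  (6Δ to stable)
t=15 Δ0: s3=0 clk=1 s4=1 s0=1 s6=0 s1=0 s2=1 s5=1 s7=1
  Δ1: clk:1→0
  (1Δ to stable)
t=16 Δ0: s3=0 clk=0 s4=1 s0=1 s6=0 s1=0 s2=1 s5=1 s7=1
  Δ1: clk:0→1
  Δ2: s3:0→1, s5:1→0
  Δ3: s2:1→0, s7:1→0
  Δ4: s0:1→0, s1:0→1
  Δ5: s6:0→1
  (5Δ to stable)
t=17 Δ0: s3=1 clk=1 s4=1 s0=0 s6=1 s1=1 s2=0 s5=0 s7=0
  Δ1: clk:1→0
  (1Δ to stable)
t=18 Δ0: s3=1 clk=0 s4=1 s0=0 s6=1 s1=1 s2=0 s5=0 s7=0
  Δ1: clk:0→1
  Δ2: s3:1→0, s5:0→1
  Δ3: s0:0→1, s2:0→1
  Δ4: s7:0→1
  Δ5: s1:1→0
  Δ6: s6:1→0
  (6Δ to stable)
t=19 Δ0: s3=0 clk=1 s4=1 s0=1 s6=0 s1=0 s2=1 s5=1 s7=1
  Δ1: clk:1→0
  (1Δ to stable)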